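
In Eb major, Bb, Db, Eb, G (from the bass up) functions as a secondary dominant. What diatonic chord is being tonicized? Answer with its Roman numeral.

The chord is a dominant seventh chord on Eb.
A dominant resolves down a perfect fifth: Eb → Ab. In Eb major, Ab is scale degree 4, i.e. IV.

IV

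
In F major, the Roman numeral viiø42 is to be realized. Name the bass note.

D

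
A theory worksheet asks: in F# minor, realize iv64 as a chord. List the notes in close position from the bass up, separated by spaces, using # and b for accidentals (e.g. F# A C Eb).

F# B D

The numeral's case and figure indicate a minor triad. In F# minor its root, the subdominant, is B.
That chord is spelled B-D-F#.
With the 64 figure the chord is in second inversion; from the bass F# upward in close position it reads F#-B-D.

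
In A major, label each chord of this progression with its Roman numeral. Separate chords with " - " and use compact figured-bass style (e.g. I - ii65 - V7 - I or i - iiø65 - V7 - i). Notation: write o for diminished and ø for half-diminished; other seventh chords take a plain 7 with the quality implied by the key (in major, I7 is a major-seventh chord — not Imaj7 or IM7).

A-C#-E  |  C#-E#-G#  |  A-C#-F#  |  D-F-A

I - V/vi - vi6 - iv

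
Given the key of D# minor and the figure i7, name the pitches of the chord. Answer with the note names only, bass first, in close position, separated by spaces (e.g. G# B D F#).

D# F# A# C#

In D# minor, the first degree is D#, and the diatonic chord built there is a minor seventh chord.
That chord is spelled D#-F#-A#-C#.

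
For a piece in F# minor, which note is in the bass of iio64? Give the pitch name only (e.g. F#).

D

iio in F# minor has root G#; the chord is G#-B-D.
The figure 64 means second inversion — the fifth is in the bass.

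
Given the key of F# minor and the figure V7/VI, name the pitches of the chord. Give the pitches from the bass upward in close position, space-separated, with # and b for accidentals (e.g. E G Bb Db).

V7/VI is a secondary dominant — the dominant seventh of VI. VI in F# minor is D, so the applied chord's root is A, a perfect fifth above.
Building a dominant seventh chord on A gives A-C#-E-G.

A C# E G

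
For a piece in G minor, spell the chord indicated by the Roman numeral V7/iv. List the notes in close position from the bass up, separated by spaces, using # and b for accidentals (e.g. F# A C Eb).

V7/iv is a secondary dominant — the dominant seventh of iv. iv in G minor is C, so the applied chord's root is G, a perfect fifth above.
Building a dominant seventh chord on G gives G-B-D-F.

G B D F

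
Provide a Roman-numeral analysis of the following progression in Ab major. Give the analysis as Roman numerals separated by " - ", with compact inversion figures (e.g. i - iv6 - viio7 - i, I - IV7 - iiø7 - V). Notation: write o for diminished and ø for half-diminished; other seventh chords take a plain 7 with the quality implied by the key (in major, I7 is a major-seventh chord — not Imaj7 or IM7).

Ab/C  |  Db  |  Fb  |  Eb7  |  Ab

I6 - IV - bVI - V7 - I

Ab/C: root Ab is the tonic; major triad there is I6.
Db: major triad on Db = scale degree 4 → IV.
Fb: major triad on Fb — chromatic; bVI (borrowed from the parallel minor).
Eb7: dominant seventh chord on Eb = scale degree 5 → V7.
Ab has root Ab, degree 1 in Ab major, so I.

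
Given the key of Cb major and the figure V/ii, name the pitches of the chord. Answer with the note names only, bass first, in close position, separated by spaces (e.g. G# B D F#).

The slash means an applied dominant: we want the dominant of ii. In Cb major, ii is Db minor, and its dominant is built on Ab.
Building a major triad on Ab gives Ab-C-Eb.

Ab C Eb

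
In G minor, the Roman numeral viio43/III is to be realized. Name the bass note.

Eb

The applied chord viio43/III is rooted on A: A-C-Eb-Gb.
The figure 43 means second inversion — the fifth is in the bass.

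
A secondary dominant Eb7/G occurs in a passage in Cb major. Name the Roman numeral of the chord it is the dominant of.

vi

The chord is a dominant seventh chord on Eb.
A dominant resolves down a perfect fifth: Eb → Ab. In Cb major, Ab is scale degree 6, i.e. vi.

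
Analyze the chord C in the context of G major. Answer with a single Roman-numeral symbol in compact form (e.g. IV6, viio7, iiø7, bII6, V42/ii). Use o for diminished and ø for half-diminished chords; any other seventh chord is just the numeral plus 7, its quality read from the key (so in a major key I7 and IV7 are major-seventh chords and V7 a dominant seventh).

IV

Stacked in thirds the chord is C-E-G: a major triad on C.
C is scale degree 4 in G major, and a major triad on that degree is written IV.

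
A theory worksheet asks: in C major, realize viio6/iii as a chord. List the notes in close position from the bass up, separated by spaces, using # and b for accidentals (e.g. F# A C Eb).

viio6/iii is a secondary leading-tone chord. The target iii is E in C major; the applied chord is rooted a semitone below, on D#.
Building a diminished triad on D# gives D#-F#-A.
With the 6 figure the chord is in first inversion; from the bass F# upward in close position it reads F#-A-D#.

F# A D#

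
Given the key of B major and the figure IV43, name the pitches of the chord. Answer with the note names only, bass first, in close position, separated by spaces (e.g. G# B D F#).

In B major, the subdominant is E, and the diatonic chord built there is a major seventh chord.
That chord is spelled E-G#-B-D#.
The figured bass 43 indicates second inversion, placing the fifth (B) in the bass: B-D#-E-G#.

B D# E G#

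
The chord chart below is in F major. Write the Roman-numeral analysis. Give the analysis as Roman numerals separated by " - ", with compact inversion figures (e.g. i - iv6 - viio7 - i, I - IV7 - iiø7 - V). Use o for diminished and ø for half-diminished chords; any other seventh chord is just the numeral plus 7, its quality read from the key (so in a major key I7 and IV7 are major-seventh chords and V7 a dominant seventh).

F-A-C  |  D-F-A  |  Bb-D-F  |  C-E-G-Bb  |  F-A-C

I - vi - IV - V7 - I

F-A-C: root F is the tonic; major triad there is I.
D-F-A: root D is the submediant; minor triad there is vi.
Bb-D-F: root Bb is the subdominant; major triad there is IV.
C-E-G-Bb: root C is the dominant; dominant seventh chord there is V7.
F-A-C: major triad on F = scale degree 1 → I.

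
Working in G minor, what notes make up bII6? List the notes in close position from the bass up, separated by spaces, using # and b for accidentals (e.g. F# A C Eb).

C Eb Ab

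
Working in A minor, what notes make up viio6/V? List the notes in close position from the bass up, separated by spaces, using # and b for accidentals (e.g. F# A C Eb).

F# A D#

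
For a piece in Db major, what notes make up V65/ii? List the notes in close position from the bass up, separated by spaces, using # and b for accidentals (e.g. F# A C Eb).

The slash means an applied dominant: we want the dominant of ii. In Db major, ii is Eb minor, and its dominant is built on Bb.
Building a dominant seventh chord on Bb gives Bb-D-F-Ab.
With the 65 figure the chord is in first inversion; from the bass D upward in close position it reads D-F-Ab-Bb.

D F Ab Bb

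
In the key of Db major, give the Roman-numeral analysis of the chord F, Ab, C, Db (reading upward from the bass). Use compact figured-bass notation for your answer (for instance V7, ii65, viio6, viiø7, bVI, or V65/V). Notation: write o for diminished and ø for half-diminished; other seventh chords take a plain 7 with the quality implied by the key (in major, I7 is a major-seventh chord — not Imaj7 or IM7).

Stacked in thirds the chord is Db-F-Ab-C: a major seventh chord on Db.
In Db major, Db is the tonic; the diatonic major seventh chord there is I7.
With F in the bass the chord is in first inversion, so the figured bass is 65.

I65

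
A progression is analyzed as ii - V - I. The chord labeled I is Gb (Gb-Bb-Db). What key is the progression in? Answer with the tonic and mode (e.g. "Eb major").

I is given as Gb-Bb-Db — a major triad with root Gb.
If Gb is scale degree 1 and the mode makes that degree carry a major triad, the tonic is Gb and the mode is major.

Gb major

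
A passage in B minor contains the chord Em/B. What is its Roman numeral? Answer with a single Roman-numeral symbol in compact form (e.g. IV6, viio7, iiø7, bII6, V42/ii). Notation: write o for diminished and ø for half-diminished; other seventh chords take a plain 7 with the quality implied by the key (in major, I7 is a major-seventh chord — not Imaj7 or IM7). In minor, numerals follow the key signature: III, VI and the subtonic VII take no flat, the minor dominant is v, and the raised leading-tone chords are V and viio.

iv64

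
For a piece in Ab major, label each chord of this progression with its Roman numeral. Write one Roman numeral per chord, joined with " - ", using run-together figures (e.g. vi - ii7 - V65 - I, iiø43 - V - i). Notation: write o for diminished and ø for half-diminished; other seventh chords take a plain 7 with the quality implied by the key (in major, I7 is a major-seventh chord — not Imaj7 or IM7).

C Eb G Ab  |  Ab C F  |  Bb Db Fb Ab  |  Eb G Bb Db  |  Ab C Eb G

I65 - vi6 - iiø7 - V7 - I7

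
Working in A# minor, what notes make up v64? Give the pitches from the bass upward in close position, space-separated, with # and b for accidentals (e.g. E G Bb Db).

B# E# G#

The numeral's case and figure indicate a minor triad. In A# minor its root, the fifth degree, is E#.
Stacking thirds from E# gives E#-G#-B#.
The figured bass 64 indicates second inversion, placing the fifth (B#) in the bass: B#-E#-G#.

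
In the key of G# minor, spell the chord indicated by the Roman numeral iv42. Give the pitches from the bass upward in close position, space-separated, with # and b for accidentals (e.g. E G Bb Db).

The numeral's case and figure indicate a minor seventh chord. In G# minor its root, the fourth degree, is C#.
Stacking thirds from C# gives C#-E-G#-B.
With the 42 figure the chord is in third inversion; from the bass B upward in close position it reads B-C#-E-G#.

B C# E G#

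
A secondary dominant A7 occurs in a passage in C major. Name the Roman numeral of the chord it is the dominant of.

The chord is a dominant seventh chord on A.
A dominant resolves down a perfect fifth: A → D. In C major, D is scale degree 2, i.e. ii.

ii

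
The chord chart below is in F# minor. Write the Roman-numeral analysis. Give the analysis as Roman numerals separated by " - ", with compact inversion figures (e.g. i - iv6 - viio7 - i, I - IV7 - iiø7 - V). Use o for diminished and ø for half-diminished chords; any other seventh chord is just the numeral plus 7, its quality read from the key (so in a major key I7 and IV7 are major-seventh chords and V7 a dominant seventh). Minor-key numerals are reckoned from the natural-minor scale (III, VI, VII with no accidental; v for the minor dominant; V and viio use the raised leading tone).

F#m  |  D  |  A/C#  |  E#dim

F#m: minor triad on F# = scale degree 1 → i.
D: root D is the submediant; major triad there is VI.
A/C#: major triad on A = scale degree 3 → III6.
E#dim has root E#, degree 7 in F# minor, so viio.

i - VI - III6 - viio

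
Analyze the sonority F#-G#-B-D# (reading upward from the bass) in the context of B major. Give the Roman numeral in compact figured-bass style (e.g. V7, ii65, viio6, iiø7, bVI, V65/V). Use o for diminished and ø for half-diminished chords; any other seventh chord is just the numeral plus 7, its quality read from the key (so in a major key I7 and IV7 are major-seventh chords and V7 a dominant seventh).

Stacked in thirds the chord is G#-B-D#-F#: a minor seventh chord on G#.
In B major, G# is the submediant; the diatonic minor seventh chord there is vi7.
With F# in the bass the chord is in third inversion, so the figured bass is 42.

vi42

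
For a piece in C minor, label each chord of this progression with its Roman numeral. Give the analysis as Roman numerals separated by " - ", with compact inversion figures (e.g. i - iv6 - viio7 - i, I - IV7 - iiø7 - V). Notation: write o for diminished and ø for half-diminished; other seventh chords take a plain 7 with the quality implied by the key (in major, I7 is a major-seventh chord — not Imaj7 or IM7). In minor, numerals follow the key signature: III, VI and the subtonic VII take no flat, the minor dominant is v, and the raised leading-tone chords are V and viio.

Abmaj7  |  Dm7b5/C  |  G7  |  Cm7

Abmaj7 has root Ab, degree 6 in C minor, so VI7.
Dm7b5/C has root D, degree 2 in C minor, so iiø42.
G7: root G is the dominant; dominant seventh chord there is V7.
Cm7: root C is the tonic; minor seventh chord there is i7.

VI7 - iiø42 - V7 - i7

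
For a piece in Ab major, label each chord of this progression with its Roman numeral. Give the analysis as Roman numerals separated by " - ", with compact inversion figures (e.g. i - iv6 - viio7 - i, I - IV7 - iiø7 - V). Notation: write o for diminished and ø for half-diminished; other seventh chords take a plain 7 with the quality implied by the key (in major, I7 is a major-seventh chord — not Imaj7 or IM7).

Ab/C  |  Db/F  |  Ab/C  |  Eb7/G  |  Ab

I6 - IV6 - I6 - V65 - I

Ab/C: root Ab is the tonic; major triad there is I6.
Db/F has root Db, degree 4 in Ab major, so IV6.
Ab/C has root Ab, degree 1 in Ab major, so I6.
Eb7/G: root Eb is the dominant; dominant seventh chord there is V65.
Ab: major triad on Ab = scale degree 1 → I.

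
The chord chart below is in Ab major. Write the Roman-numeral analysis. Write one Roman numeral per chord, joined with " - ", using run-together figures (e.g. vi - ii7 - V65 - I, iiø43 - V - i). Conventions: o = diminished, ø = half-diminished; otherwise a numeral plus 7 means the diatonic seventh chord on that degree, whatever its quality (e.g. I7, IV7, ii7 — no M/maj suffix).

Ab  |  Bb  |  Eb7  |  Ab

I - V/V - V7 - I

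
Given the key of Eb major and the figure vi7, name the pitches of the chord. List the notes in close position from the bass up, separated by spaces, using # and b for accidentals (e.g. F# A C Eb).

C Eb G Bb

In Eb major, scale degree 6 is C, and the diatonic chord built there is a minor seventh chord.
That chord is spelled C-Eb-G-Bb.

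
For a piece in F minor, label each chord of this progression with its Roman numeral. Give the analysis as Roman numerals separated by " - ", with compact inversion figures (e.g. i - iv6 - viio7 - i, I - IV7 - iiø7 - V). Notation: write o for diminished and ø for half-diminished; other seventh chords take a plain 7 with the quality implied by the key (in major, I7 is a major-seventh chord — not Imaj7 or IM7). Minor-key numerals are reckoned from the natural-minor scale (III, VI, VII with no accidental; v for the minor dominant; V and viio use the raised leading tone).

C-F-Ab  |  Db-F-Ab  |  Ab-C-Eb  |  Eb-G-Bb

i64 - VI - III - VII

C-F-Ab has root F, degree 1 in F minor, so i64.
Db-F-Ab: major triad on Db = scale degree 6 → VI.
Ab-C-Eb: major triad on Ab = scale degree 3 → III.
Eb-G-Bb: root Eb is the subtonic; major triad there is VII.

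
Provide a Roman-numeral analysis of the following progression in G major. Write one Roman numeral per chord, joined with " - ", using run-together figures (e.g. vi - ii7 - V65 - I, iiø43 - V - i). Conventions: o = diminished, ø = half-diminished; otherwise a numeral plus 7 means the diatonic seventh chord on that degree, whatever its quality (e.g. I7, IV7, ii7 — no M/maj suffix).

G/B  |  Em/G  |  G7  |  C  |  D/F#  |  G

G/B: major triad on G = scale degree 1 → I6.
Em/G has root E, degree 6 in G major, so vi6.
G7: chromatic; G is V of IV, so V7/IV.
C has root C, degree 4 in G major, so IV.
D/F#: major triad on D = scale degree 5 → V6.
G: root G is the tonic; major triad there is I.

I6 - vi6 - V7/IV - IV - V6 - I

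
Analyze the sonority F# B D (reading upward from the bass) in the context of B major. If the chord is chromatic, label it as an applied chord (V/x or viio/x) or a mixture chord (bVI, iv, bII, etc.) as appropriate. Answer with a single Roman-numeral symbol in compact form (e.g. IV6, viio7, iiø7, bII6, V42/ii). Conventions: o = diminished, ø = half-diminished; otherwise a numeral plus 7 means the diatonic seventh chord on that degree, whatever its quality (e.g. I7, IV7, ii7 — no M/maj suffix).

The pitches B-D-F# form a minor triad rooted on B.
B is the first degree of B major. This is the minor tonic, borrowed from the parallel minor.
With F# in the bass the chord is in second inversion, so the figured bass is 64.

i64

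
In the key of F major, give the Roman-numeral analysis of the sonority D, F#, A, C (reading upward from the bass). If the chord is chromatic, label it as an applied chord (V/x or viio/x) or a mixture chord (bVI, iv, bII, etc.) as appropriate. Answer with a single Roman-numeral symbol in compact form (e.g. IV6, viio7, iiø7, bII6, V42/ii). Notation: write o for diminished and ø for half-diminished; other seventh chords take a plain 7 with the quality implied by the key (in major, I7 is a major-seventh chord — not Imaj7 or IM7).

V7/ii

The pitches D-F#-A-C form a dominant seventh chord rooted on D.
D is not a diatonic chord root with this quality in F major, but it lies a perfect fifth above G (ii), so the chord functions as an applied dominant of ii.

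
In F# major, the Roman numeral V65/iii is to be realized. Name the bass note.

G##

The applied chord V65/iii is rooted on E#: E#-G##-B#-D#.
The figure 65 means first inversion — the third is in the bass.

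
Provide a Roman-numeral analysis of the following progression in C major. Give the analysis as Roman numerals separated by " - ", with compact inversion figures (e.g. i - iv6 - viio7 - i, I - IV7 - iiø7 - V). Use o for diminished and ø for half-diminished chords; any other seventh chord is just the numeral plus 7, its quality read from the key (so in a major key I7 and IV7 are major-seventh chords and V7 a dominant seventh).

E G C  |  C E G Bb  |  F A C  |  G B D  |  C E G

E-G-C: root C is the tonic; major triad there is I6.
C-E-G-Bb: chromatic; C is V of IV, so V7/IV.
F-A-C has root F, degree 4 in C major, so IV.
G-B-D: root G is the dominant; major triad there is V.
C-E-G: root C is the tonic; major triad there is I.

I6 - V7/IV - IV - V - I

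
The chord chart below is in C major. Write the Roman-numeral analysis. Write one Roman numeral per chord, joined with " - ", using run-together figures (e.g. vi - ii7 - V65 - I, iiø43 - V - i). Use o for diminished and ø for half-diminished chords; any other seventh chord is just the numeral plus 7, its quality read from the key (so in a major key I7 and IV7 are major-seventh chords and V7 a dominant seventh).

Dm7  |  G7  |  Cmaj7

Dm7: root D is the supertonic; minor seventh chord there is ii7.
G7 has root G, degree 5 in C major, so V7.
Cmaj7: major seventh chord on C = scale degree 1 → I7.

ii7 - V7 - I7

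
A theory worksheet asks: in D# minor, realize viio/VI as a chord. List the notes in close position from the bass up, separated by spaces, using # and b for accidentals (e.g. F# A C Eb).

viio/VI is a secondary leading-tone chord. The target VI is B in D# minor; the applied chord is rooted a semitone below, on A#.
Building a diminished triad on A# gives A#-C#-E.

A# C# E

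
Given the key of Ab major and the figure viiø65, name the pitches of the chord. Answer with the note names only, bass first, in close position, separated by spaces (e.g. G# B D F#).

Bb Db F G

The numeral's case and figure indicate a half-diminished seventh chord. In Ab major its root, the leading tone, is G.
That chord is spelled G-Bb-Db-F.
With the 65 figure the chord is in first inversion; from the bass Bb upward in close position it reads Bb-Db-F-G.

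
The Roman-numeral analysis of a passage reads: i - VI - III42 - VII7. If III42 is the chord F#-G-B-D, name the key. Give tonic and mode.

E minor

The chord Gmaj7/F# is a major seventh chord rooted on G; its label is III42.
Counting down 2 scale steps from G places the tonic on E; a major seventh chord on degree 3 is diatonic only in minor.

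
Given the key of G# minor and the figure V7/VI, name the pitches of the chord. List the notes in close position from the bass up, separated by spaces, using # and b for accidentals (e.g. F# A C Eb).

The slash means an applied dominant: we want the dominant of VI. In G# minor, VI is E major, and its dominant is built on B.
Building a dominant seventh chord on B gives B-D#-F#-A.

B D# F# A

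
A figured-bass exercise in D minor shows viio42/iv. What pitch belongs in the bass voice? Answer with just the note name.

Eb

The applied chord viio42/iv is rooted on F#: F#-A-C-Eb.
The figure 42 means third inversion — the seventh is in the bass.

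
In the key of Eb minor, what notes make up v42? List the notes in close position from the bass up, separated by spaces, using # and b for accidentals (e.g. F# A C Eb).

In Eb minor, scale degree 5 is Bb, and the diatonic chord built there is a minor seventh chord.
Stacking thirds from Bb gives Bb-Db-F-Ab.
The figured bass 42 indicates third inversion, placing the seventh (Ab) in the bass: Ab-Bb-Db-F.

Ab Bb Db F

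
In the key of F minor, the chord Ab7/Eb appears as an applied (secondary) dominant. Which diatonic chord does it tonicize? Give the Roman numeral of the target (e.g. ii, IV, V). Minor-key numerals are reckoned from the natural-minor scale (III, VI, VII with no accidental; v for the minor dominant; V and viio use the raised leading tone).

VI

The chord is a dominant seventh chord on Ab.
A dominant resolves down a perfect fifth: Ab → Db. In F minor, Db is scale degree 6, i.e. VI.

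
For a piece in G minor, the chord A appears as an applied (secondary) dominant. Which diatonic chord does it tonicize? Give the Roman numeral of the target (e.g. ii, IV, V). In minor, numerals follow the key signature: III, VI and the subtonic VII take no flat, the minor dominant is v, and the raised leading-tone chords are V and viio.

V

The chord is a major triad on A.
A dominant resolves down a perfect fifth: A → D. In G minor, D is scale degree 5, i.e. V.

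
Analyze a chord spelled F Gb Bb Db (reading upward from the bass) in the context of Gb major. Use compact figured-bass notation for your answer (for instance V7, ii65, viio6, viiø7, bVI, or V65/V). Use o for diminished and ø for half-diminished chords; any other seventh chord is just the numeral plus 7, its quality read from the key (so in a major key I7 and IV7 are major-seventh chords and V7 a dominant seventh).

Stacked in thirds the chord is Gb-Bb-Db-F: a major seventh chord on Gb.
Gb is scale degree 1 in Gb major, and a major seventh chord on that degree is written I7.
With F in the bass the chord is in third inversion, so the figured bass is 42.

I42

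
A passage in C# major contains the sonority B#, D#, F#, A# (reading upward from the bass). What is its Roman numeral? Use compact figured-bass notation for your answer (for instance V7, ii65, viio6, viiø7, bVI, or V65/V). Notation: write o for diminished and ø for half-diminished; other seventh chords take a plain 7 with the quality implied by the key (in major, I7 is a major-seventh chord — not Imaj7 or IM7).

viiø7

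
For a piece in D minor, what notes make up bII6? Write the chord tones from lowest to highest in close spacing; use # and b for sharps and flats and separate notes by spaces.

G Bb Eb

bII6 is the Neapolitan sixth — a major triad on the lowered second degree, here in its customary first inversion. In D minor that root is Eb.
So the chord is Eb-G-Bb.
The figured bass 6 indicates first inversion, placing the third (G) in the bass: G-Bb-Eb.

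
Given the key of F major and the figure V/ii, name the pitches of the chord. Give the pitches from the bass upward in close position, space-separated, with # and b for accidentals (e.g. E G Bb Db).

The slash means an applied dominant: we want the dominant of ii. In F major, ii is G minor, and its dominant is built on D.
Building a major triad on D gives D-F#-A.

D F# A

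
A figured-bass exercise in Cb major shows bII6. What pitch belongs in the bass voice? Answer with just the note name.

Fb

bII in Cb major has root Dbb; the chord is Dbb-Fb-Abb.
The figure 6 means first inversion — the third is in the bass.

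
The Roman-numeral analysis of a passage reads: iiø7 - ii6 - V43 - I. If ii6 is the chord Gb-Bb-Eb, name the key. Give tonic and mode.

The chord Ebm/Gb is a minor triad rooted on Eb; its label is ii6.
Counting down one scale step from Eb places the tonic on Db; a minor triad on degree 2 is diatonic only in major.

Db major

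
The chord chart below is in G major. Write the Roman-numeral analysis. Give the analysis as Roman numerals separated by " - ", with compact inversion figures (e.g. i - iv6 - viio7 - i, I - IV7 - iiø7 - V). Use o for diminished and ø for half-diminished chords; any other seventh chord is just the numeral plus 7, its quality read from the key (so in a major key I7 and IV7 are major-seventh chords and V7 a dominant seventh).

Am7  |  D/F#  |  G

Am7: root A is the supertonic; minor seventh chord there is ii7.
D/F#: root D is the dominant; major triad there is V6.
G: major triad on G = scale degree 1 → I.

ii7 - V6 - I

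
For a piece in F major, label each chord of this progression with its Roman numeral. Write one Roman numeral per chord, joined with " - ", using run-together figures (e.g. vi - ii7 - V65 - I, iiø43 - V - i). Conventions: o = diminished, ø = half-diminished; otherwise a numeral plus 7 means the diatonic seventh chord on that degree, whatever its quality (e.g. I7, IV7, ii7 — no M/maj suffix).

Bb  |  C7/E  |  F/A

Bb: root Bb is the subdominant; major triad there is IV.
C7/E has root C, degree 5 in F major, so V65.
F/A: major triad on F = scale degree 1 → I6.

IV - V65 - I6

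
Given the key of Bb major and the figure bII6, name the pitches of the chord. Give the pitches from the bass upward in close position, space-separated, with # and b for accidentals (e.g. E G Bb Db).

bII6 is the Neapolitan sixth — a major triad on the lowered second degree, here in its customary first inversion. In Bb major that root is Cb.
So the chord is Cb-Eb-Gb, a major triad.
With the 6 figure the chord is in first inversion; from the bass Eb upward in close position it reads Eb-Gb-Cb.

Eb Gb Cb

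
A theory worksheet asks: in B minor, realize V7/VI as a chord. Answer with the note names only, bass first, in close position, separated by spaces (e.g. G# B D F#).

V7/VI is a secondary dominant — the dominant seventh of VI. VI in B minor is G, so the applied chord's root is D, a perfect fifth above.
Building a dominant seventh chord on D gives D-F#-A-C.

D F# A C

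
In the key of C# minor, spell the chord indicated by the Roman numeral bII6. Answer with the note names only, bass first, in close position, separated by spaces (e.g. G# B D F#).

Scale degree 2 in C# minor is D#; lowering it a half step gives D. bII6 is the Neapolitan sixth — a major triad on the lowered second degree, here in its customary first inversion.
So the chord is D-F#-A, a major triad.
With the 6 figure the chord is in first inversion; from the bass F# upward in close position it reads F#-A-D.

F# A D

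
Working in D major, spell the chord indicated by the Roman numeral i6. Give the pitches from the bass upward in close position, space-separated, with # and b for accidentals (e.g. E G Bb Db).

F A D

Scale degree 1 in D major is D; here the chord built on it is altered to a minor triad. i6 is the minor tonic, borrowed from the parallel minor.
So the chord is D-F-A, a minor triad.
With the 6 figure the chord is in first inversion; from the bass F upward in close position it reads F-A-D.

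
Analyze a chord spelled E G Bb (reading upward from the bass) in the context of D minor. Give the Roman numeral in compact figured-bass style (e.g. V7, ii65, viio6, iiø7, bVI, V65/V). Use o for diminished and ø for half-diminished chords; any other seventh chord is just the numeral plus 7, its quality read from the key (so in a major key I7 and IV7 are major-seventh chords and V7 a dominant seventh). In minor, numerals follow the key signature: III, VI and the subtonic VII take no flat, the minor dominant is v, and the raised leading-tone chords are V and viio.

iio

Stacked in thirds the chord is E-G-Bb: a diminished triad on E.
In D minor, E is the supertonic; the diatonic diminished triad there is iio.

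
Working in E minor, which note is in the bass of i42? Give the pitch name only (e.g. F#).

D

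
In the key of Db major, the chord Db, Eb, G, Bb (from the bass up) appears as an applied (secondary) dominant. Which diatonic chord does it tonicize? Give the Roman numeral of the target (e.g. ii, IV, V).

The chord is a dominant seventh chord on Eb.
A dominant resolves down a perfect fifth: Eb → Ab. In Db major, Ab is scale degree 5, i.e. V.

V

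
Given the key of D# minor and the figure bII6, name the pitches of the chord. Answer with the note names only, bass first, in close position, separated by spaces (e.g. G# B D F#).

G# B E

bII6 is the Neapolitan sixth — a major triad on the lowered second degree, here in its customary first inversion. In D# minor that root is E.
So the chord is E-G#-B.
The figured bass 6 indicates first inversion, placing the third (G#) in the bass: G#-B-E.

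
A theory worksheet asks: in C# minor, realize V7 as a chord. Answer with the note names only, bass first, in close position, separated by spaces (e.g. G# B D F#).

G# B# D# F#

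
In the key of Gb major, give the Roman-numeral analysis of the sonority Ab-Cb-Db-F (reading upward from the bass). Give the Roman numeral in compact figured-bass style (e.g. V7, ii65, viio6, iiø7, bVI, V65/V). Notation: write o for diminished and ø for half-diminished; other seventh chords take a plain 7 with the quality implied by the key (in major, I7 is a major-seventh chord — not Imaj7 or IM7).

V43

Stacked in thirds the chord is Db-F-Ab-Cb: a dominant seventh chord on Db.
In Gb major, Db is the dominant; the diatonic dominant seventh chord there is V7.
With Ab in the bass the chord is in second inversion, so the figured bass is 43.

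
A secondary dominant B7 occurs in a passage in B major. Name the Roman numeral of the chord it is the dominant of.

The chord is a dominant seventh chord on B.
A dominant resolves down a perfect fifth: B → E. In B major, E is scale degree 4, i.e. IV.

IV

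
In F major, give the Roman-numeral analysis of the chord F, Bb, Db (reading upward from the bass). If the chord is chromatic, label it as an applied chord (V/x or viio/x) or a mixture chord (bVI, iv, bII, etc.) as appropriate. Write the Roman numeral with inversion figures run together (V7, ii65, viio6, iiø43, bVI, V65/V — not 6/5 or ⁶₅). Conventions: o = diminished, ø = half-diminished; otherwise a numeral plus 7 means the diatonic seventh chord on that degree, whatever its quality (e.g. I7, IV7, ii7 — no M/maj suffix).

iv64

The pitches Bb-Db-F form a minor triad rooted on Bb.
Bb is the fourth degree of F major. This is the minor subdominant, borrowed from the parallel minor.
With F in the bass the chord is in second inversion, so the figured bass is 64.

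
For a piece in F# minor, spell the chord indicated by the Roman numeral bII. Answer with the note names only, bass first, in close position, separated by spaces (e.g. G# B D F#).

G B D

bII is the Neapolitan chord — a major triad on the lowered second degree. In F# minor that root is G.
So the chord is G-B-D.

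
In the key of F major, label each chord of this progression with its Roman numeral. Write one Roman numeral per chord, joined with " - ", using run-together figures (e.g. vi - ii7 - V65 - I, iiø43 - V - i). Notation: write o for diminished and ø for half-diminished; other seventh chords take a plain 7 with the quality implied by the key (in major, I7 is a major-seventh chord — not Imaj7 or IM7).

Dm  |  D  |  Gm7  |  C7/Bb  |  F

vi - V/ii - ii7 - V42 - I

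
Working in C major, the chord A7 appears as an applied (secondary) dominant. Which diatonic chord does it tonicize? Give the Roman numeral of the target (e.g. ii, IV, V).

The chord is a dominant seventh chord on A.
A dominant resolves down a perfect fifth: A → D. In C major, D is scale degree 2, i.e. ii.

ii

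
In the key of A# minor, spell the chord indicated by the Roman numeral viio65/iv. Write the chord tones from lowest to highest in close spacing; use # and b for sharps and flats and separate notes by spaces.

viio65/iv is a secondary leading-tone chord. The target iv is D# in A# minor; the applied chord is rooted a semitone below, on C##.
Building a fully diminished seventh chord on C## gives C##-E#-G#-B.
The figured bass 65 indicates first inversion, placing the third (E#) in the bass: E#-G#-B-C##.

E# G# B C##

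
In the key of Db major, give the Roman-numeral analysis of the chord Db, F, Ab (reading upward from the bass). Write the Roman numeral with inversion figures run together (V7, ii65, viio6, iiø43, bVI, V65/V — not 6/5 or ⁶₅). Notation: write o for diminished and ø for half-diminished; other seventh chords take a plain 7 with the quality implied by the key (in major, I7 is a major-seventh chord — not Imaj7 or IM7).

Stacked in thirds the chord is Db-F-Ab: a major triad on Db.
In Db major, Db is the tonic; the diatonic major triad there is I.

I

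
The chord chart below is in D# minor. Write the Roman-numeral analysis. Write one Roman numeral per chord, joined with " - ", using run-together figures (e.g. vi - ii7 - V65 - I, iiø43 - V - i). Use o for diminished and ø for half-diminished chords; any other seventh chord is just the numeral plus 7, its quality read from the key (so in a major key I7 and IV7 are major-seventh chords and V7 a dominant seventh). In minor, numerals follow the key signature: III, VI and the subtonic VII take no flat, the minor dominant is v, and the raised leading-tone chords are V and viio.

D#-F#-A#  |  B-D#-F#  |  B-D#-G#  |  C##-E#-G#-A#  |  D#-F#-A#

i - VI - iv6 - V65 - i

D#-F#-A#: minor triad on D# = scale degree 1 → i.
B-D#-F# has root B, degree 6 in D# minor, so VI.
B-D#-G#: minor triad on G# = scale degree 4 → iv6.
C##-E#-G#-A#: dominant seventh chord on A# = scale degree 5 → V65.
D#-F#-A#: root D# is the tonic; minor triad there is i.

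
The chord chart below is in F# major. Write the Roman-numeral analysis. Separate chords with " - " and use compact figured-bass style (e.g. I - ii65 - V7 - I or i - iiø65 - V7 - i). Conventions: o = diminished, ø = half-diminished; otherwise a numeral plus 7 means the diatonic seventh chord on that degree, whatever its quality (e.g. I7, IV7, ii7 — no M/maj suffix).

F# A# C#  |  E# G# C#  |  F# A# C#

F#-A#-C#: major triad on F# = scale degree 1 → I.
E#-G#-C#: root C# is the dominant; major triad there is V6.
F#-A#-C# has root F#, degree 1 in F# major, so I.

I - V6 - I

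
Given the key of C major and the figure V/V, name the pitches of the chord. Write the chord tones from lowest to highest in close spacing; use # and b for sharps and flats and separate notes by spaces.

D F# A

V/V is a secondary dominant — the dominant triad of V. V in C major is G, so the applied chord's root is D, a perfect fifth above.
Building a major triad on D gives D-F#-A.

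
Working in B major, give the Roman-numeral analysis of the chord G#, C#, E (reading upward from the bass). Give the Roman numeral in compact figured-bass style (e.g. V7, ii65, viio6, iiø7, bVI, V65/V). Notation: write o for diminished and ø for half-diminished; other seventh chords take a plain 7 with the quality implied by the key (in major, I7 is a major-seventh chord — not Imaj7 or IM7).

ii64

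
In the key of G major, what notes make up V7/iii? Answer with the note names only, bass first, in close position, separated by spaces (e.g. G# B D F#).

F# A# C# E

V7/iii is a secondary dominant — the dominant seventh of iii. iii in G major is B, so the applied chord's root is F#, a perfect fifth above.
Building a dominant seventh chord on F# gives F#-A#-C#-E.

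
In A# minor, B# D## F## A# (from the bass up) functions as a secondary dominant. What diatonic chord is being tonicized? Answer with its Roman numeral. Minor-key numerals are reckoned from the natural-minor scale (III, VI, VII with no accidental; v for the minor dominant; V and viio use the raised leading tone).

V

The chord is a dominant seventh chord on B#.
A dominant resolves down a perfect fifth: B# → E#. In A# minor, E# is scale degree 5, i.e. V.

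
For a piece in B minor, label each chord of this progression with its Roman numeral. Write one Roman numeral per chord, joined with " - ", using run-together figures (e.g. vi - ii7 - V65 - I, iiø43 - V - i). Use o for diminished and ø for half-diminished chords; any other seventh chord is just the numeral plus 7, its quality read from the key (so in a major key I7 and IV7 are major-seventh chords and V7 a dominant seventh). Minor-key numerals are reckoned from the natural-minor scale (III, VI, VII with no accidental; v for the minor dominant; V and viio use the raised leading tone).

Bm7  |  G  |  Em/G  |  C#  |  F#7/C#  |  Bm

i7 - VI - iv6 - V/V - V43 - i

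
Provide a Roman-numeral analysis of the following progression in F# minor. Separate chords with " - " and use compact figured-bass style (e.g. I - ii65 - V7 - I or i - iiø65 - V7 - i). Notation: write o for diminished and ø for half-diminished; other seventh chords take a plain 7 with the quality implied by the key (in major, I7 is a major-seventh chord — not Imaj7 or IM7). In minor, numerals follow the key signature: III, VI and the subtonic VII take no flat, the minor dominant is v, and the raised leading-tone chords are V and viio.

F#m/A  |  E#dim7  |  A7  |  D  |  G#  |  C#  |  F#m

F#m/A: root F# is the tonic; minor triad there is i6.
E#dim7 has root E#, degree 7 in F# minor, so viio7.
A7: a dominant seventh chord on A, the applied dominant of VI → V7/VI.
D: major triad on D = scale degree 6 → VI.
G# is the secondary dominant of V (major triad on G#): V/V.
C#: major triad on C# = scale degree 5 → V.
F#m: root F# is the tonic; minor triad there is i.

i6 - viio7 - V7/VI - VI - V/V - V - i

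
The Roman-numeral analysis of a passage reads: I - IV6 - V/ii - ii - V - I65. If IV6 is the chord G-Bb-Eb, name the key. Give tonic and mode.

The anchor chord is a major triad on Eb, labeled IV6.
IV6 on Eb implies Eb is the subdominant; that puts the tonic at Bb, and the uppercase numeral fits major mode.

Bb major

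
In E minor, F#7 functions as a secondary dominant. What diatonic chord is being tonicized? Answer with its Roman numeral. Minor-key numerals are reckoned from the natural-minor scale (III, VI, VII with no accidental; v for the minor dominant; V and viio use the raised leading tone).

V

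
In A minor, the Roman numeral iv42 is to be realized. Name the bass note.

iv in A minor has root D; the chord is D-F-A-C.
The figure 42 means third inversion — the seventh is in the bass.

C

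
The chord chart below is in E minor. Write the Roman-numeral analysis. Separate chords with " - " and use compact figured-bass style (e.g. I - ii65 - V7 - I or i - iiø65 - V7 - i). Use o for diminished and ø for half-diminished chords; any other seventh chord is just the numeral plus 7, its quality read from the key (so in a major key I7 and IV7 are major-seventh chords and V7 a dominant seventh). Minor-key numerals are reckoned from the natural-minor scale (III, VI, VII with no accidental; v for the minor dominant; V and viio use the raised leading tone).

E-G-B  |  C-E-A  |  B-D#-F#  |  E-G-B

i - iv6 - V - i

E-G-B: root E is the tonic; minor triad there is i.
C-E-A has root A, degree 4 in E minor, so iv6.
B-D#-F#: root B is the dominant; major triad there is V.
E-G-B has root E, degree 1 in E minor, so i.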